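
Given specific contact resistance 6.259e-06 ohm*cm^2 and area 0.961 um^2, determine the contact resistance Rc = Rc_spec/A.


Step 1: Convert area to cm^2: 0.961 um^2 = 9.6100e-09 cm^2
Step 2: Rc = Rc_spec / A = 6.259e-06 / 9.6100e-09
Step 3: Rc = 6.51e+02 ohms

6.51e+02


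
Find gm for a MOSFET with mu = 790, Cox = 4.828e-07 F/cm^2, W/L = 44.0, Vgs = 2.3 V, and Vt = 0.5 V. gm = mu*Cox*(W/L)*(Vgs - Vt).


Step 1: Vov = Vgs - Vt = 2.3 - 0.5 = 1.8 V
Step 2: gm = mu * Cox * (W/L) * Vov
Step 3: gm = 790 * 4.828e-07 * 44.0 * 1.8 = 3.02e-02 S

3.02e-02


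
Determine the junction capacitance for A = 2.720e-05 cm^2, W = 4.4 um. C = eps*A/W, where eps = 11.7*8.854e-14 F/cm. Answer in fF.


Step 1: eps_Si = 11.7 * 8.854e-14 = 1.035918e-12 F/cm
Step 2: W in cm = 4.4 * 1e-4 = 4.40e-04 cm
Step 3: C = 1.035918e-12 * 2.720e-05 / 4.40e-04 = 6.403857e-14 F
Step 4: C = 64.04 fF

64.04


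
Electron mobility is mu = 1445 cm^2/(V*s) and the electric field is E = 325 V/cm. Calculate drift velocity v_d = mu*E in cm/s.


Step 1: v_d = mu * E
Step 2: v_d = 1445 * 325 = 469625
Step 3: v_d = 4.70e+05 cm/s

4.70e+05


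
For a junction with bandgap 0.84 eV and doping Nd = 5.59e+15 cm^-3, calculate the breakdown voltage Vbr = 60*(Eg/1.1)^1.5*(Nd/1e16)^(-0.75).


Step 1: Eg/1.1 = 0.84/1.1 = 0.763636
Step 2: (Eg/1.1)^1.5 = 0.763636^1.5 = 0.667313
Step 3: (Nd/1e16)^(-0.75) = (0.559)^(-0.75) = 1.546825
Step 4: Vbr = 60 * 0.667313 * 1.546825 = 61.9 V

61.9


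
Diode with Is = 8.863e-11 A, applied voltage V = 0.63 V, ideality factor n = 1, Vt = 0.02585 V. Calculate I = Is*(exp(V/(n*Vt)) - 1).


Step 1: V/(n*Vt) = 0.63/(1*0.02585) = 24.3714
Step 2: exp(24.3714) = 3.8403e+10
Step 3: I = 8.863e-11 * (3.8403e+10 - 1) = 3.40e+00 A

3.40e+00


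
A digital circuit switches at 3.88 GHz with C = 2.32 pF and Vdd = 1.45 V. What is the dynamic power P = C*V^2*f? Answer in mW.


Step 1: V^2 = 1.45^2 = 2.1025 V^2
Step 2: P = C*V^2*f = 2.32e-12 F * 2.1025 * 3.88e9 Hz
Step 3: P = 1.8925864e-02 W
Step 4: P = 18.926 mW

18.926


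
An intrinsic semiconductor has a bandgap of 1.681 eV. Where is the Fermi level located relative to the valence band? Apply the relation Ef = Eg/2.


Step 1: For an intrinsic semiconductor, the Fermi level sits at midgap.
Step 2: Ef = Eg / 2 = 1.681 / 2 = 0.8405 eV

0.8405


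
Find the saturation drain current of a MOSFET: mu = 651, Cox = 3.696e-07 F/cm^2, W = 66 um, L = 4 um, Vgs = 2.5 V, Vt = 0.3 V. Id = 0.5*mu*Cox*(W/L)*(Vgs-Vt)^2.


Step 1: Overdrive voltage Vov = Vgs - Vt = 2.5 - 0.3 = 2.2 V
Step 2: W/L = 66/4 = 16.5
Step 3: Id = 0.5 * 651 * 3.696e-07 * 16.5 * 2.2^2
Step 4: Id = 9.61e-03 A

9.61e-03


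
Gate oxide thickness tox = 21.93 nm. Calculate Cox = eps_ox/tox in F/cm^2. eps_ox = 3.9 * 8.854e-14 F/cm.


Step 1: eps_ox = 3.9 * 8.854e-14 = 3.45306e-13 F/cm
Step 2: tox in cm = 21.93 nm * 1e-7 = 2.1930e-06 cm
Step 3: Cox = 3.45306e-13 / 2.1930e-06 = 1.57e-07 F/cm^2

1.57e-07


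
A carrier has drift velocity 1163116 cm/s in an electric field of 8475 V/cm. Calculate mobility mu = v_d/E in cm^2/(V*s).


Step 1: mu = v_d / E
Step 2: mu = 1163116 / 8475
Step 3: mu = 137.24 cm^2/(V*s)

137.24


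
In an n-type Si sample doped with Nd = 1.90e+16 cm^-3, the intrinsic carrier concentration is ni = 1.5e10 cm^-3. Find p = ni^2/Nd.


Step 1: Since Nd >> ni, n ≈ Nd = 1.90e+16 cm^-3
Step 2: p = ni^2 / n = (1.5e10)^2 / 1.90e+16
Step 3: p = 2.25e20 / 1.90e+16 = 1.18e+04 cm^-3

1.18e+04


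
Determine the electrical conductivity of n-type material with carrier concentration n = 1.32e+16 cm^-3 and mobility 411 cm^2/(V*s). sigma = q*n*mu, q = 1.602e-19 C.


Step 1: sigma = q * n * mu
Step 2: sigma = 1.602e-19 * 1.32e+16 * 411
Step 3: sigma = 8.691e-01 S/cm

8.691e-01


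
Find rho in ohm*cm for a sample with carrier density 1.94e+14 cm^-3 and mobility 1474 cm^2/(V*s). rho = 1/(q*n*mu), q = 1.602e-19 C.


Step 1: sigma = q * n * mu = 1.602e-19 * 1.94e+14 * 1474 = 4.58102e-02 S/cm
Step 2: rho = 1 / sigma = 1 / 4.58102e-02 = 21.83 ohm*cm

21.83


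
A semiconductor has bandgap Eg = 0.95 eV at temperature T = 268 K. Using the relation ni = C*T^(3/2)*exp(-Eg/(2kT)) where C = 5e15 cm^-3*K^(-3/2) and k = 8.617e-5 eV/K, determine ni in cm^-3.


Step 1: Compute kT = 8.617e-5 * 268 = 0.02309356 eV
Step 2: Exponent = -Eg/(2kT) = -0.95/(2*0.02309356) = -20.56850
Step 3: T^(3/2) = 268^1.5 = 4387.35
Step 4: ni = 5e15 * 4387.35 * exp(-20.56850) = 2.56e+10 cm^-3

2.56e+10


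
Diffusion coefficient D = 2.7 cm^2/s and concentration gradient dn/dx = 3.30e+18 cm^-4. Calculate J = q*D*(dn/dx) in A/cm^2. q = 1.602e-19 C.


Step 1: J = q * D * (dn/dx)
Step 2: J = 1.602e-19 * 2.7 * 3.30e+18
Step 3: J = 1.43e+00 A/cm^2

1.43e+00


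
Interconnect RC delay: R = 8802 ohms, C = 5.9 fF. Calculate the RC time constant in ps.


Step 1: tau = R * C
Step 2: tau = 8802 * 5.9 fF = 8802 * 5.9e-15 F
Step 3: tau = 5.19318e-11 s = 51.9318 ps

51.9318


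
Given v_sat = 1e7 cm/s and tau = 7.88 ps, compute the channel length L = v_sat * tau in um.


Step 1: tau in seconds = 7.88 ps * 1e-12 = 7.8800e-12 s
Step 2: L = v_sat * tau = 1e7 * 7.8800e-12 = 7.8800e-05 cm
Step 3: L in um = 7.8800e-05 * 1e4 = 0.788 um

0.788


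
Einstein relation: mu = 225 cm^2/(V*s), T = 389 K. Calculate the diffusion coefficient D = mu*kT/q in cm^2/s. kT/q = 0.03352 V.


Step 1: D = mu * (kT/q)
Step 2: D = 225 * 0.03352
Step 3: D = 7.54 cm^2/s

7.54


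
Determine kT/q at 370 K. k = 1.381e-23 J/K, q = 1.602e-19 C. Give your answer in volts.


Step 1: kT = 1.381e-23 * 370 = 5.1097e-21 J
Step 2: Vt = kT/q = 5.1097e-21 / 1.602e-19
Step 3: Vt = 0.0319 V

0.0319


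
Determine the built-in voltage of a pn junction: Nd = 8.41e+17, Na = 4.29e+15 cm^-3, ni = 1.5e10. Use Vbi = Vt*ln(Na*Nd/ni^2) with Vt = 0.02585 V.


Step 1: Compute Na*Nd/ni^2 = 4.29e+15 * 8.41e+17 / (1.5e10)^2 = 1.6035e+13
Step 2: ln(1.6035e+13) = 30.4058
Step 3: Vbi = 0.02585 * 30.4058 = 0.786 V

0.786


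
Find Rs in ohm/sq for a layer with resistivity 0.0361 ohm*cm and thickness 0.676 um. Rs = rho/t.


Step 1: Convert thickness to cm: t = 0.676 um = 6.7600e-05 cm
Step 2: Rs = rho / t = 0.0361 / 6.7600e-05
Step 3: Rs = 534.0 ohm/sq

534.0


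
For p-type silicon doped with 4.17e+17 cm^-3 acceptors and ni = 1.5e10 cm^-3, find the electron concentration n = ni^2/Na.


Step 1: Majority hole concentration p ≈ Na = 4.17e+17 cm^-3
Step 2: n = ni^2 / Na = (1.5e10)^2 / 4.17e+17
Step 3: n = 5.40e+02 cm^-3

5.40e+02


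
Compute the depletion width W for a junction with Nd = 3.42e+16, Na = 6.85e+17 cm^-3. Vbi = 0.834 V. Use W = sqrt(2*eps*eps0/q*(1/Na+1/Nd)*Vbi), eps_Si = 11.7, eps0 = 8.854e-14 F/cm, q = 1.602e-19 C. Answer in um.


Step 1: 1/Na + 1/Nd = 1/6.85e+17 + 1/3.42e+16 = 3.06996e-17
Step 2: 2*eps*eps0/q = 2*11.7*8.854e-14/1.602e-19 = 1.293281e+07
Step 3: W^2 = 1.293281e+07 * 3.06996e-17 * 0.834 = 3.31125e-10
Step 4: W = sqrt(3.31125e-10) = 1.820e-05 cm = 0.182 um

0.182


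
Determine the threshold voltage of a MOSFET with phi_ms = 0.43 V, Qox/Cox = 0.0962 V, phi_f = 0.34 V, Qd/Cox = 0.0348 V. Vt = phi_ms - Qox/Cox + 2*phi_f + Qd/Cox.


Step 1: Vt = phi_ms - Qox/Cox + 2*phi_f + Qd/Cox
Step 2: Vt = 0.43 - 0.0962 + 2*0.34 + 0.0348
Step 3: Vt = 0.43 - 0.0962 + 0.68 + 0.0348
Step 4: Vt = 1.0486 V

1.0486


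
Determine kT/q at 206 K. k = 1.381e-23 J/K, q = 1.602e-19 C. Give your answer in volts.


Step 1: kT = 1.381e-23 * 206 = 2.84486e-21 J
Step 2: Vt = kT/q = 2.84486e-21 / 1.602e-19
Step 3: Vt = 0.01776 V

0.01776


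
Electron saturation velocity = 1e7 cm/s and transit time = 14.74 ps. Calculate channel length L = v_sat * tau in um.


Step 1: tau in seconds = 14.74 ps * 1e-12 = 1.4740e-11 s
Step 2: L = v_sat * tau = 1e7 * 1.4740e-11 = 1.4740e-04 cm
Step 3: L in um = 1.4740e-04 * 1e4 = 1.474 um

1.474


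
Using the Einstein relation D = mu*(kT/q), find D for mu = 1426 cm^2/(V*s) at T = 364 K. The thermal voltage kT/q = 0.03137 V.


Step 1: D = mu * (kT/q)
Step 2: D = 1426 * 0.03137
Step 3: D = 44.73 cm^2/s

44.73


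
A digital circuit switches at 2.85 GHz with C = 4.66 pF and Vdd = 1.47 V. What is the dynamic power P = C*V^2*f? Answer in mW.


Step 1: V^2 = 1.47^2 = 2.1609 V^2
Step 2: P = C*V^2*f = 4.66e-12 F * 2.1609 * 2.85e9 Hz
Step 3: P = 2.86989129e-02 W
Step 4: P = 28.699 mW

28.699


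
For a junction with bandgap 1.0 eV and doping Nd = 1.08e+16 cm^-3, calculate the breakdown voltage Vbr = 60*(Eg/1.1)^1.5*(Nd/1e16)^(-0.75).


Step 1: Eg/1.1 = 1.0/1.1 = 0.909091
Step 2: (Eg/1.1)^1.5 = 0.909091^1.5 = 0.866784
Step 3: (Nd/1e16)^(-0.75) = (1.08)^(-0.75) = 0.943913
Step 4: Vbr = 60 * 0.866784 * 0.943913 = 49.1 V

49.1


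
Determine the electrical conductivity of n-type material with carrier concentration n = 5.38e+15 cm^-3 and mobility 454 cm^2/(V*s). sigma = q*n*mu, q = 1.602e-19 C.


Step 1: sigma = q * n * mu
Step 2: sigma = 1.602e-19 * 5.38e+15 * 454
Step 3: sigma = 3.913e-01 S/cm

3.913e-01


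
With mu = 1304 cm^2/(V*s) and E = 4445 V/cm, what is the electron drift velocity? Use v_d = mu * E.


Step 1: v_d = mu * E
Step 2: v_d = 1304 * 4445 = 5796280
Step 3: v_d = 5.80e+06 cm/s

5.80e+06


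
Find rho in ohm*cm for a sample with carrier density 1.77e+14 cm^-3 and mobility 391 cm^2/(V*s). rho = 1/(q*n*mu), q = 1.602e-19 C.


Step 1: sigma = q * n * mu = 1.602e-19 * 1.77e+14 * 391 = 1.10870e-02 S/cm
Step 2: rho = 1 / sigma = 1 / 1.10870e-02 = 90.2 ohm*cm

90.2


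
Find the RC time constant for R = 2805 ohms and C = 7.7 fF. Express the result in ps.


Step 1: tau = R * C
Step 2: tau = 2805 * 7.7 fF = 2805 * 7.7e-15 F
Step 3: tau = 2.15985e-11 s = 21.5985 ps

21.5985


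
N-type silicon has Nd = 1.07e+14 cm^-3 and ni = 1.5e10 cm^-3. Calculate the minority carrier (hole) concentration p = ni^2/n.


Step 1: Since Nd >> ni, n ≈ Nd = 1.07e+14 cm^-3
Step 2: p = ni^2 / n = (1.5e10)^2 / 1.07e+14
Step 3: p = 2.25e20 / 1.07e+14 = 2.10e+06 cm^-3

2.10e+06


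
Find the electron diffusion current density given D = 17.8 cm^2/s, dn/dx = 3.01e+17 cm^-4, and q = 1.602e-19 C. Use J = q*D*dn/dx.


Step 1: J = q * D * (dn/dx)
Step 2: J = 1.602e-19 * 17.8 * 3.01e+17
Step 3: J = 8.58e-01 A/cm^2

8.58e-01


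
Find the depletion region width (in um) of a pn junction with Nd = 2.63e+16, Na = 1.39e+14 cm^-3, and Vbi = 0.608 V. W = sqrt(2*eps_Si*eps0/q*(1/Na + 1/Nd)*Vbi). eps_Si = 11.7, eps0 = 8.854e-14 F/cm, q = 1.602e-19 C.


Step 1: 1/Na + 1/Nd = 1/1.39e+14 + 1/2.63e+16 = 7.23227e-15
Step 2: 2*eps*eps0/q = 2*11.7*8.854e-14/1.602e-19 = 1.293281e+07
Step 3: W^2 = 1.293281e+07 * 7.23227e-15 * 0.608 = 5.68684e-08
Step 4: W = sqrt(5.68684e-08) = 2.385e-04 cm = 2.385 um

2.385


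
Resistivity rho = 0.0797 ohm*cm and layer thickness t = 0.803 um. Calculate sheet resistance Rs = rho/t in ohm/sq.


Step 1: Convert thickness to cm: t = 0.803 um = 8.0300e-05 cm
Step 2: Rs = rho / t = 0.0797 / 8.0300e-05
Step 3: Rs = 992.5 ohm/sq

992.5


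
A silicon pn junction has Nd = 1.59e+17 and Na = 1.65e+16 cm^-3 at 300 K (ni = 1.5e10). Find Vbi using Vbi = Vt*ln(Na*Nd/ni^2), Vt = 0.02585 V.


Step 1: Compute Na*Nd/ni^2 = 1.65e+16 * 1.59e+17 / (1.5e10)^2 = 1.1660e+13
Step 2: ln(1.1660e+13) = 30.0872
Step 3: Vbi = 0.02585 * 30.0872 = 0.778 V

0.778


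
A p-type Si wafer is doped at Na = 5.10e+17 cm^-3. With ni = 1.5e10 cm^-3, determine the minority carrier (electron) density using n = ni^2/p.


Step 1: Majority hole concentration p ≈ Na = 5.10e+17 cm^-3
Step 2: n = ni^2 / Na = (1.5e10)^2 / 5.10e+17
Step 3: n = 4.41e+02 cm^-3

4.41e+02


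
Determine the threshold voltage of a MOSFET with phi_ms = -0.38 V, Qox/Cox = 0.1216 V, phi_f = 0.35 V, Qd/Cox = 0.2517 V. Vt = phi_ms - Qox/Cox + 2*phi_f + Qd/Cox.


Step 1: Vt = phi_ms - Qox/Cox + 2*phi_f + Qd/Cox
Step 2: Vt = -0.38 - 0.1216 + 2*0.35 + 0.2517
Step 3: Vt = -0.38 - 0.1216 + 0.7 + 0.2517
Step 4: Vt = 0.4501 V

0.4501


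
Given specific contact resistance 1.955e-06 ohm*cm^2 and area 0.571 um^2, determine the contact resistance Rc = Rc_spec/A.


Step 1: Convert area to cm^2: 0.571 um^2 = 5.7100e-09 cm^2
Step 2: Rc = Rc_spec / A = 1.955e-06 / 5.7100e-09
Step 3: Rc = 3.42e+02 ohms

3.42e+02


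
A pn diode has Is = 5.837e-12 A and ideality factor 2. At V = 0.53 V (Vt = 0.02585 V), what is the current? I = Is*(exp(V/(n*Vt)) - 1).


Step 1: V/(n*Vt) = 0.53/(2*0.02585) = 10.2515
Step 2: exp(10.2515) = 2.8325e+04
Step 3: I = 5.837e-12 * (2.8325e+04 - 1) = 1.65e-07 A

1.65e-07


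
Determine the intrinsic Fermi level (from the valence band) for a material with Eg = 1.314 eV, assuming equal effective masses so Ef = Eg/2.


Step 1: For an intrinsic semiconductor, the Fermi level sits at midgap.
Step 2: Ef = Eg / 2 = 1.314 / 2 = 0.657 eV

0.657


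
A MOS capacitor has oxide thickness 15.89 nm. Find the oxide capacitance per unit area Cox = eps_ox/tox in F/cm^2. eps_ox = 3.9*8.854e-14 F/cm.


Step 1: eps_ox = 3.9 * 8.854e-14 = 3.45306e-13 F/cm
Step 2: tox in cm = 15.89 nm * 1e-7 = 1.5890e-06 cm
Step 3: Cox = 3.45306e-13 / 1.5890e-06 = 2.17e-07 F/cm^2

2.17e-07


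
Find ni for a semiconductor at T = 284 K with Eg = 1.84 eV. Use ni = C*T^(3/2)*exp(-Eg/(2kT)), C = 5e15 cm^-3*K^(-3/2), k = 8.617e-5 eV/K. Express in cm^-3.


Step 1: Compute kT = 8.617e-5 * 284 = 0.02447228 eV
Step 2: Exponent = -Eg/(2kT) = -1.84/(2*0.02447228) = -37.59355
Step 3: T^(3/2) = 284^1.5 = 4786.05
Step 4: ni = 5e15 * 4786.05 * exp(-37.59355) = 1.13e+03 cm^-3

1.13e+03


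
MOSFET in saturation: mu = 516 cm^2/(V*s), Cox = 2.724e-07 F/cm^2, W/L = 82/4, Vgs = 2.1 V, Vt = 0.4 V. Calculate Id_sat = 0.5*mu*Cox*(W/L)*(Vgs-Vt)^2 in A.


Step 1: Overdrive voltage Vov = Vgs - Vt = 2.1 - 0.4 = 1.7 V
Step 2: W/L = 82/4 = 20.5
Step 3: Id = 0.5 * 516 * 2.724e-07 * 20.5 * 1.7^2
Step 4: Id = 4.16e-03 A

4.16e-03


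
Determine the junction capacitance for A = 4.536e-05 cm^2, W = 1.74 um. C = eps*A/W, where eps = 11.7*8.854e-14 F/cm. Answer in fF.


Step 1: eps_Si = 11.7 * 8.854e-14 = 1.035918e-12 F/cm
Step 2: W in cm = 1.74 * 1e-4 = 1.74e-04 cm
Step 3: C = 1.035918e-12 * 4.536e-05 / 1.74e-04 = 2.700531e-13 F
Step 4: C = 270.05 fF

270.05


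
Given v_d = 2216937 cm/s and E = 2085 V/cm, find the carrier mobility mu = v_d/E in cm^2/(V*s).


Step 1: mu = v_d / E
Step 2: mu = 2216937 / 2085
Step 3: mu = 1063.28 cm^2/(V*s)

1063.28


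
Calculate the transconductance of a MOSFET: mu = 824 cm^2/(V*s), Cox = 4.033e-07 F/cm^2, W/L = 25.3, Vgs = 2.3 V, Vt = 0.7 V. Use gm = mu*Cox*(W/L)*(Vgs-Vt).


Step 1: Vov = Vgs - Vt = 2.3 - 0.7 = 1.6 V
Step 2: gm = mu * Cox * (W/L) * Vov
Step 3: gm = 824 * 4.033e-07 * 25.3 * 1.6 = 1.35e-02 S

1.35e-02


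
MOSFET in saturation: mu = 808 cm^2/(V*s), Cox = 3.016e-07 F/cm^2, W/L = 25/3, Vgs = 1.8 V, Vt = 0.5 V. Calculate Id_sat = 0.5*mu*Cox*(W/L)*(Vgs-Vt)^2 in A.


Step 1: Overdrive voltage Vov = Vgs - Vt = 1.8 - 0.5 = 1.3 V
Step 2: W/L = 25/3 = 8.33333
Step 3: Id = 0.5 * 808 * 3.016e-07 * 8.33333 * 1.3^2
Step 4: Id = 1.72e-03 A

1.72e-03


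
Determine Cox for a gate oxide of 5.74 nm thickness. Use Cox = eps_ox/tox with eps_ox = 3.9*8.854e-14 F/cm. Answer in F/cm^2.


Step 1: eps_ox = 3.9 * 8.854e-14 = 3.45306e-13 F/cm
Step 2: tox in cm = 5.74 nm * 1e-7 = 5.7400e-07 cm
Step 3: Cox = 3.45306e-13 / 5.7400e-07 = 6.02e-07 F/cm^2

6.02e-07


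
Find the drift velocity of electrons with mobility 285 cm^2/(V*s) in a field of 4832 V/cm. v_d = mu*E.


Step 1: v_d = mu * E
Step 2: v_d = 285 * 4832 = 1377120
Step 3: v_d = 1.38e+06 cm/s

1.38e+06


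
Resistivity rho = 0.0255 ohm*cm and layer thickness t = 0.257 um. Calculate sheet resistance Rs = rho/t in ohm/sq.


Step 1: Convert thickness to cm: t = 0.257 um = 2.5700e-05 cm
Step 2: Rs = rho / t = 0.0255 / 2.5700e-05
Step 3: Rs = 992.2 ohm/sq

992.2


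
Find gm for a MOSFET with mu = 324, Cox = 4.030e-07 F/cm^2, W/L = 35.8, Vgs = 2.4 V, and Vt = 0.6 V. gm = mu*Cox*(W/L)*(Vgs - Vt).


Step 1: Vov = Vgs - Vt = 2.4 - 0.6 = 1.8 V
Step 2: gm = mu * Cox * (W/L) * Vov
Step 3: gm = 324 * 4.030e-07 * 35.8 * 1.8 = 8.41e-03 S

8.41e-03


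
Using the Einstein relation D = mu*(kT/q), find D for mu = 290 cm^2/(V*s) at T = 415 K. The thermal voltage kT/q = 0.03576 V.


Step 1: D = mu * (kT/q)
Step 2: D = 290 * 0.03576
Step 3: D = 10.37 cm^2/s

10.37


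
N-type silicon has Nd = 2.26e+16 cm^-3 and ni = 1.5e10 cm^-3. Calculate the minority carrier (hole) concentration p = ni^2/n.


Step 1: Since Nd >> ni, n ≈ Nd = 2.26e+16 cm^-3
Step 2: p = ni^2 / n = (1.5e10)^2 / 2.26e+16
Step 3: p = 2.25e20 / 2.26e+16 = 9.96e+03 cm^-3

9.96e+03


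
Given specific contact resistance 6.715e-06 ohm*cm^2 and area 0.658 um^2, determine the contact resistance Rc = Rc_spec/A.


Step 1: Convert area to cm^2: 0.658 um^2 = 6.5800e-09 cm^2
Step 2: Rc = Rc_spec / A = 6.715e-06 / 6.5800e-09
Step 3: Rc = 1.02e+03 ohms

1.02e+03


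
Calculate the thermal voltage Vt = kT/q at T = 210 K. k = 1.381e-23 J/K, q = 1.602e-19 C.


Step 1: kT = 1.381e-23 * 210 = 2.9001e-21 J
Step 2: Vt = kT/q = 2.9001e-21 / 1.602e-19
Step 3: Vt = 0.0181 V

0.0181


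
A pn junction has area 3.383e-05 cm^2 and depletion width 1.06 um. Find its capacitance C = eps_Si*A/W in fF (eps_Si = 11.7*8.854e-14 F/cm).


Step 1: eps_Si = 11.7 * 8.854e-14 = 1.035918e-12 F/cm
Step 2: W in cm = 1.06 * 1e-4 = 1.06e-04 cm
Step 3: C = 1.035918e-12 * 3.383e-05 / 1.06e-04 = 3.306142e-13 F
Step 4: C = 330.61 fF

330.61


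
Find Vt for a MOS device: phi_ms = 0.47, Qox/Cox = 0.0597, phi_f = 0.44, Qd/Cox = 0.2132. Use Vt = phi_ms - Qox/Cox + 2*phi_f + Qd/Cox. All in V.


Step 1: Vt = phi_ms - Qox/Cox + 2*phi_f + Qd/Cox
Step 2: Vt = 0.47 - 0.0597 + 2*0.44 + 0.2132
Step 3: Vt = 0.47 - 0.0597 + 0.88 + 0.2132
Step 4: Vt = 1.5035 V

1.5035


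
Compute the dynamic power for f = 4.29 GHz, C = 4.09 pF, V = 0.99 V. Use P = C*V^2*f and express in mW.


Step 1: V^2 = 0.99^2 = 0.9801 V^2
Step 2: P = C*V^2*f = 4.09e-12 F * 0.9801 * 4.29e9 Hz
Step 3: P = 1.719693261e-02 W
Step 4: P = 17.197 mW

17.197


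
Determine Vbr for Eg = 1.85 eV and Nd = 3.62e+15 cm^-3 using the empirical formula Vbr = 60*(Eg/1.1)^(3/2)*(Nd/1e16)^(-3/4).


Step 1: Eg/1.1 = 1.85/1.1 = 1.681818
Step 2: (Eg/1.1)^1.5 = 1.681818^1.5 = 2.181064
Step 3: (Nd/1e16)^(-0.75) = (0.362)^(-0.75) = 2.142736
Step 4: Vbr = 60 * 2.181064 * 2.142736 = 280.4 V

280.4


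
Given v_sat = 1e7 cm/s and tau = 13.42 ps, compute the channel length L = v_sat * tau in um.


Step 1: tau in seconds = 13.42 ps * 1e-12 = 1.3420e-11 s
Step 2: L = v_sat * tau = 1e7 * 1.3420e-11 = 1.3420e-04 cm
Step 3: L in um = 1.3420e-04 * 1e4 = 1.342 um

1.342


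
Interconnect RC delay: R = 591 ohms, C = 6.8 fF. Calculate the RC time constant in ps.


Step 1: tau = R * C
Step 2: tau = 591 * 6.8 fF = 591 * 6.8e-15 F
Step 3: tau = 4.0188e-12 s = 4.0188 ps

4.0188


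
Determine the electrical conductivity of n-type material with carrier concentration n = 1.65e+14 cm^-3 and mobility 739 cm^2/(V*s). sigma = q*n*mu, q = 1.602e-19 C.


Step 1: sigma = q * n * mu
Step 2: sigma = 1.602e-19 * 1.65e+14 * 739
Step 3: sigma = 1.953e-02 S/cm

1.953e-02


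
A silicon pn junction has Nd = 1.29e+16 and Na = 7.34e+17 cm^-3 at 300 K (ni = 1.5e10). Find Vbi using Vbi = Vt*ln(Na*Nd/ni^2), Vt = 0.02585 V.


Step 1: Compute Na*Nd/ni^2 = 7.34e+17 * 1.29e+16 / (1.5e10)^2 = 4.2083e+13
Step 2: ln(4.2083e+13) = 31.3707
Step 3: Vbi = 0.02585 * 31.3707 = 0.811 V

0.811


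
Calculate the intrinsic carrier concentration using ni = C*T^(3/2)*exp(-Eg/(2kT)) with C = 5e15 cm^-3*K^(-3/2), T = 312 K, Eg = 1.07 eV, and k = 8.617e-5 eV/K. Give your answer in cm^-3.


Step 1: Compute kT = 8.617e-5 * 312 = 0.02688504 eV
Step 2: Exponent = -Eg/(2kT) = -1.07/(2*0.02688504) = -19.89954
Step 3: T^(3/2) = 312^1.5 = 5511.02
Step 4: ni = 5e15 * 5511.02 * exp(-19.89954) = 6.28e+10 cm^-3

6.28e+10


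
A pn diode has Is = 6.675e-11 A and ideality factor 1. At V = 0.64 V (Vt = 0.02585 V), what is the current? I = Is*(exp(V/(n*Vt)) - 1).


Step 1: V/(n*Vt) = 0.64/(1*0.02585) = 24.7582
Step 2: exp(24.7582) = 5.6539e+10
Step 3: I = 6.675e-11 * (5.6539e+10 - 1) = 3.77e+00 A

3.77e+00


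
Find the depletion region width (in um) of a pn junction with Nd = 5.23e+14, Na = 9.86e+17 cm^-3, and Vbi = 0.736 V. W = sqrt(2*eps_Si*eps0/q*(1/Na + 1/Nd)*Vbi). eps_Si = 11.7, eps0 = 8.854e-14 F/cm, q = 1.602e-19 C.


Step 1: 1/Na + 1/Nd = 1/9.86e+17 + 1/5.23e+14 = 1.91306e-15
Step 2: 2*eps*eps0/q = 2*11.7*8.854e-14/1.602e-19 = 1.293281e+07
Step 3: W^2 = 1.293281e+07 * 1.91306e-15 * 0.736 = 1.82096e-08
Step 4: W = sqrt(1.82096e-08) = 1.349e-04 cm = 1.349 um

1.349


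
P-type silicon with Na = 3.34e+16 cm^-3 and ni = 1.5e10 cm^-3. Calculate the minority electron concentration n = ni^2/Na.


Step 1: Majority hole concentration p ≈ Na = 3.34e+16 cm^-3
Step 2: n = ni^2 / Na = (1.5e10)^2 / 3.34e+16
Step 3: n = 6.74e+03 cm^-3

6.74e+03


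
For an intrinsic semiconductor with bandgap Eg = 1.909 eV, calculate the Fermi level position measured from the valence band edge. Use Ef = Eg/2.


Step 1: For an intrinsic semiconductor, the Fermi level sits at midgap.
Step 2: Ef = Eg / 2 = 1.909 / 2 = 0.9545 eV

0.9545


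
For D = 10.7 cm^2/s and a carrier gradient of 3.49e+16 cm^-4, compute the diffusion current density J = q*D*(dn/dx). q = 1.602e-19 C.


Step 1: J = q * D * (dn/dx)
Step 2: J = 1.602e-19 * 10.7 * 3.49e+16
Step 3: J = 5.98e-02 A/cm^2

5.98e-02


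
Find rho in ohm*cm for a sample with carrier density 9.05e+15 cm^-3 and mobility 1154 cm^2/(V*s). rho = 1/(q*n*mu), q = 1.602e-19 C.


Step 1: sigma = q * n * mu = 1.602e-19 * 9.05e+15 * 1154 = 1.67308e+00 S/cm
Step 2: rho = 1 / sigma = 1 / 1.67308e+00 = 0.5977 ohm*cm

0.5977


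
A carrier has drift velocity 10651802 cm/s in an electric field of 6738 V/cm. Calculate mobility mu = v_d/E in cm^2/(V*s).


Step 1: mu = v_d / E
Step 2: mu = 10651802 / 6738
Step 3: mu = 1580.86 cm^2/(V*s)

1580.86


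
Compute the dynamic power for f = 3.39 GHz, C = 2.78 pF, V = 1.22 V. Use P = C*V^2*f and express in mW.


Step 1: V^2 = 1.22^2 = 1.4884 V^2
Step 2: P = C*V^2*f = 2.78e-12 F * 1.4884 * 3.39e9 Hz
Step 3: P = 1.402697928e-02 W
Step 4: P = 14.027 mW

14.027


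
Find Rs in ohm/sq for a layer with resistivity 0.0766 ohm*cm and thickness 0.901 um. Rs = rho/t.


Step 1: Convert thickness to cm: t = 0.901 um = 9.0100e-05 cm
Step 2: Rs = rho / t = 0.0766 / 9.0100e-05
Step 3: Rs = 850.2 ohm/sq

850.2


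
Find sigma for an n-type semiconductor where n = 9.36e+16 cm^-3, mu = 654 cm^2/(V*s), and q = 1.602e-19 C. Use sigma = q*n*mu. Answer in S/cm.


Step 1: sigma = q * n * mu
Step 2: sigma = 1.602e-19 * 9.36e+16 * 654
Step 3: sigma = 9.807e+00 S/cm

9.807e+00


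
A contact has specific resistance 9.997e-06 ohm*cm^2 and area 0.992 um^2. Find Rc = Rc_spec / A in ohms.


Step 1: Convert area to cm^2: 0.992 um^2 = 9.9200e-09 cm^2
Step 2: Rc = Rc_spec / A = 9.997e-06 / 9.9200e-09
Step 3: Rc = 1.01e+03 ohms

1.01e+03


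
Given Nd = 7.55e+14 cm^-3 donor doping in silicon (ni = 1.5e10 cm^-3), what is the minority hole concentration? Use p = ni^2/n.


Step 1: Since Nd >> ni, n ≈ Nd = 7.55e+14 cm^-3
Step 2: p = ni^2 / n = (1.5e10)^2 / 7.55e+14
Step 3: p = 2.25e20 / 7.55e+14 = 2.98e+05 cm^-3

2.98e+05


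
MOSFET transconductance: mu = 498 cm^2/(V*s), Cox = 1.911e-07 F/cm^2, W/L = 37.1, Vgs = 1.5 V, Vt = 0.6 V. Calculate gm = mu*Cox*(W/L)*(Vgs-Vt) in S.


Step 1: Vov = Vgs - Vt = 1.5 - 0.6 = 0.9 V
Step 2: gm = mu * Cox * (W/L) * Vov
Step 3: gm = 498 * 1.911e-07 * 37.1 * 0.9 = 3.18e-03 S

3.18e-03


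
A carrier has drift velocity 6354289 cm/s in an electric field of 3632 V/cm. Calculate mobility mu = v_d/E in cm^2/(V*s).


Step 1: mu = v_d / E
Step 2: mu = 6354289 / 3632
Step 3: mu = 1749.53 cm^2/(V*s)

1749.53


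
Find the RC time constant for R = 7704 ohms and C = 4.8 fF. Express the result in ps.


Step 1: tau = R * C
Step 2: tau = 7704 * 4.8 fF = 7704 * 4.8e-15 F
Step 3: tau = 3.69792e-11 s = 36.9792 ps

36.9792


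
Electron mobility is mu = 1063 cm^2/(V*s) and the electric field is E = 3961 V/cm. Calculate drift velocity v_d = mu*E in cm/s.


Step 1: v_d = mu * E
Step 2: v_d = 1063 * 3961 = 4210543
Step 3: v_d = 4.21e+06 cm/s

4.21e+06


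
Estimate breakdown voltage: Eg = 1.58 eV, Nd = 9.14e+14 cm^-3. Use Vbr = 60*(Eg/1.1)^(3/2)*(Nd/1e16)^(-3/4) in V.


Step 1: Eg/1.1 = 1.58/1.1 = 1.436364
Step 2: (Eg/1.1)^1.5 = 1.436364^1.5 = 1.721459
Step 3: (Nd/1e16)^(-0.75) = (0.0914)^(-0.75) = 6.015758
Step 4: Vbr = 60 * 1.721459 * 6.015758 = 621.4 V

621.4


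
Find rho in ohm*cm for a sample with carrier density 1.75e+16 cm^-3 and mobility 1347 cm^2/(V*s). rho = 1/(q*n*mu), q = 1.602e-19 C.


Step 1: sigma = q * n * mu = 1.602e-19 * 1.75e+16 * 1347 = 3.77631e+00 S/cm
Step 2: rho = 1 / sigma = 1 / 3.77631e+00 = 0.2648 ohm*cm

0.2648


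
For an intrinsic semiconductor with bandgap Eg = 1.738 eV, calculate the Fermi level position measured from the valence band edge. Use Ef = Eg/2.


Step 1: For an intrinsic semiconductor, the Fermi level sits at midgap.
Step 2: Ef = Eg / 2 = 1.738 / 2 = 0.869 eV

0.869


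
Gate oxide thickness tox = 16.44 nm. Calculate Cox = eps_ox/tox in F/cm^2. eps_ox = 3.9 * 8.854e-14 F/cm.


Step 1: eps_ox = 3.9 * 8.854e-14 = 3.45306e-13 F/cm
Step 2: tox in cm = 16.44 nm * 1e-7 = 1.6440e-06 cm
Step 3: Cox = 3.45306e-13 / 1.6440e-06 = 2.10e-07 F/cm^2

2.10e-07


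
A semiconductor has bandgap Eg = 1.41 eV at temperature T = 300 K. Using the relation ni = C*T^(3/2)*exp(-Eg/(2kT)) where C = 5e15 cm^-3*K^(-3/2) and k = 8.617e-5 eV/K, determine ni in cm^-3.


Step 1: Compute kT = 8.617e-5 * 300 = 0.025851 eV
Step 2: Exponent = -Eg/(2kT) = -1.41/(2*0.025851) = -27.27167
Step 3: T^(3/2) = 300^1.5 = 5196.15
Step 4: ni = 5e15 * 5196.15 * exp(-27.27167) = 3.72e+07 cm^-3

3.72e+07


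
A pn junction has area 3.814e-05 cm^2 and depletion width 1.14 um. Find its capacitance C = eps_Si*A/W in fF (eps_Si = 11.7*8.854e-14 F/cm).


Step 1: eps_Si = 11.7 * 8.854e-14 = 1.035918e-12 F/cm
Step 2: W in cm = 1.14 * 1e-4 = 1.14e-04 cm
Step 3: C = 1.035918e-12 * 3.814e-05 / 1.14e-04 = 3.465782e-13 F
Step 4: C = 346.58 fF

346.58


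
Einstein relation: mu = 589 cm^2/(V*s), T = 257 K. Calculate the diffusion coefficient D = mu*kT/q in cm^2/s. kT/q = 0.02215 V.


Step 1: D = mu * (kT/q)
Step 2: D = 589 * 0.02215
Step 3: D = 13.05 cm^2/s

13.05


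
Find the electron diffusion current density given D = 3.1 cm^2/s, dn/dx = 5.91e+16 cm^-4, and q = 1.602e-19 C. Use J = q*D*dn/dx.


Step 1: J = q * D * (dn/dx)
Step 2: J = 1.602e-19 * 3.1 * 5.91e+16
Step 3: J = 2.94e-02 A/cm^2

2.94e-02


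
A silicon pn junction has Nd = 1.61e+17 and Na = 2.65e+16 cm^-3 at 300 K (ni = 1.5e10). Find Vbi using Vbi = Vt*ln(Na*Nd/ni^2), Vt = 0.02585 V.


Step 1: Compute Na*Nd/ni^2 = 2.65e+16 * 1.61e+17 / (1.5e10)^2 = 1.8962e+13
Step 2: ln(1.8962e+13) = 30.5735
Step 3: Vbi = 0.02585 * 30.5735 = 0.79 V

0.79


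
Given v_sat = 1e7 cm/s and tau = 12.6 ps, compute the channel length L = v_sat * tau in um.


Step 1: tau in seconds = 12.6 ps * 1e-12 = 1.2600e-11 s
Step 2: L = v_sat * tau = 1e7 * 1.2600e-11 = 1.2600e-04 cm
Step 3: L in um = 1.2600e-04 * 1e4 = 1.26 um

1.26


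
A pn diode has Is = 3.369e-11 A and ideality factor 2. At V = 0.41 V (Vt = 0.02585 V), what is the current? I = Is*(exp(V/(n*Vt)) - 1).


Step 1: V/(n*Vt) = 0.41/(2*0.02585) = 7.9304
Step 2: exp(7.9304) = 2.7805e+03
Step 3: I = 3.369e-11 * (2.7805e+03 - 1) = 9.36e-08 A

9.36e-08


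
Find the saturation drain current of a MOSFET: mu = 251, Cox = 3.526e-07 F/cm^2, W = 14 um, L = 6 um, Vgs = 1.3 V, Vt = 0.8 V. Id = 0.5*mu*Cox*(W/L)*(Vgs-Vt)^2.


Step 1: Overdrive voltage Vov = Vgs - Vt = 1.3 - 0.8 = 0.5 V
Step 2: W/L = 14/6 = 2.33333
Step 3: Id = 0.5 * 251 * 3.526e-07 * 2.33333 * 0.5^2
Step 4: Id = 2.58e-05 A

2.58e-05


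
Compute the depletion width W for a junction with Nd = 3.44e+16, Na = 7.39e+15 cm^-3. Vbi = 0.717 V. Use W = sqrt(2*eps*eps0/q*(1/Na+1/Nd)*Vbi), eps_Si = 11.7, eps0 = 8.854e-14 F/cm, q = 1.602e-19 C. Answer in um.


Step 1: 1/Na + 1/Nd = 1/7.39e+15 + 1/3.44e+16 = 1.64388e-16
Step 2: 2*eps*eps0/q = 2*11.7*8.854e-14/1.602e-19 = 1.293281e+07
Step 3: W^2 = 1.293281e+07 * 1.64388e-16 * 0.717 = 1.52434e-09
Step 4: W = sqrt(1.52434e-09) = 3.904e-05 cm = 0.3904 um

0.3904


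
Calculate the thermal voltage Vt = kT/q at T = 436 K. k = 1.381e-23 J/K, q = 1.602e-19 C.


Step 1: kT = 1.381e-23 * 436 = 6.02116e-21 J
Step 2: Vt = kT/q = 6.02116e-21 / 1.602e-19
Step 3: Vt = 0.03759 V

0.03759


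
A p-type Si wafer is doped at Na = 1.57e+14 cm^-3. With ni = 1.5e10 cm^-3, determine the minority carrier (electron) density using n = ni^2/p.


Step 1: Majority hole concentration p ≈ Na = 1.57e+14 cm^-3
Step 2: n = ni^2 / Na = (1.5e10)^2 / 1.57e+14
Step 3: n = 1.43e+06 cm^-3

1.43e+06


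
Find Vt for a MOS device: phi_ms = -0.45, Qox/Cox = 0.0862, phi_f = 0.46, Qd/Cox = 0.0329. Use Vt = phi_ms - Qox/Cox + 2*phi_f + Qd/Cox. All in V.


Step 1: Vt = phi_ms - Qox/Cox + 2*phi_f + Qd/Cox
Step 2: Vt = -0.45 - 0.0862 + 2*0.46 + 0.0329
Step 3: Vt = -0.45 - 0.0862 + 0.92 + 0.0329
Step 4: Vt = 0.4167 V

0.4167


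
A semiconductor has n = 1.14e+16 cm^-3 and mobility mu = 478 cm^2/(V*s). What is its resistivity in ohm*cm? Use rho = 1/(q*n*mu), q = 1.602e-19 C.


Step 1: sigma = q * n * mu = 1.602e-19 * 1.14e+16 * 478 = 8.72962e-01 S/cm
Step 2: rho = 1 / sigma = 1 / 8.72962e-01 = 1.146 ohm*cm

1.146


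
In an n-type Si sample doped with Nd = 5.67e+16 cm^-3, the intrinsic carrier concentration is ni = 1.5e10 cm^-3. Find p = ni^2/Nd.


Step 1: Since Nd >> ni, n ≈ Nd = 5.67e+16 cm^-3
Step 2: p = ni^2 / n = (1.5e10)^2 / 5.67e+16
Step 3: p = 2.25e20 / 5.67e+16 = 3.97e+03 cm^-3

3.97e+03


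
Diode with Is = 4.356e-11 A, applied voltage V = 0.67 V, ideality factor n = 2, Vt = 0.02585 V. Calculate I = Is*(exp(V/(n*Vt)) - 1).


Step 1: V/(n*Vt) = 0.67/(2*0.02585) = 12.9594
Step 2: exp(12.9594) = 4.2481e+05
Step 3: I = 4.356e-11 * (4.2481e+05 - 1) = 1.85e-05 A

1.85e-05


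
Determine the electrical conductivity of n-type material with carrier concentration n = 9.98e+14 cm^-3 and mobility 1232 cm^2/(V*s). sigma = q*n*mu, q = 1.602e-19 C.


Step 1: sigma = q * n * mu
Step 2: sigma = 1.602e-19 * 9.98e+14 * 1232
Step 3: sigma = 1.970e-01 S/cm

1.970e-01


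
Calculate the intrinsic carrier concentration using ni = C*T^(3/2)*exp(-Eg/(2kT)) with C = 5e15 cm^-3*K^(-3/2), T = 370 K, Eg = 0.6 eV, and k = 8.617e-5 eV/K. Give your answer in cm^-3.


Step 1: Compute kT = 8.617e-5 * 370 = 0.0318829 eV
Step 2: Exponent = -Eg/(2kT) = -0.6/(2*0.0318829) = -9.40943
Step 3: T^(3/2) = 370^1.5 = 7117.09
Step 4: ni = 5e15 * 7117.09 * exp(-9.40943) = 2.92e+15 cm^-3

2.92e+15


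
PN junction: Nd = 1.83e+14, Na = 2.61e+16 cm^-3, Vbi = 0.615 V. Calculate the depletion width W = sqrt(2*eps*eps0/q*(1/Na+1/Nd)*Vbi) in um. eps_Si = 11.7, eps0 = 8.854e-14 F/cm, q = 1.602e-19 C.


Step 1: 1/Na + 1/Nd = 1/2.61e+16 + 1/1.83e+14 = 5.50280e-15
Step 2: 2*eps*eps0/q = 2*11.7*8.854e-14/1.602e-19 = 1.293281e+07
Step 3: W^2 = 1.293281e+07 * 5.50280e-15 * 0.615 = 4.37675e-08
Step 4: W = sqrt(4.37675e-08) = 2.092e-04 cm = 2.092 um

2.092


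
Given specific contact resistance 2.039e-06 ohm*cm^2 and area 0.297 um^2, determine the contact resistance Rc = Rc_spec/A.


Step 1: Convert area to cm^2: 0.297 um^2 = 2.9700e-09 cm^2
Step 2: Rc = Rc_spec / A = 2.039e-06 / 2.9700e-09
Step 3: Rc = 6.87e+02 ohms

6.87e+02


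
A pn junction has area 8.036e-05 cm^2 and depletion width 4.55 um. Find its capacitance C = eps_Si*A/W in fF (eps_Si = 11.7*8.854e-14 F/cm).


Step 1: eps_Si = 11.7 * 8.854e-14 = 1.035918e-12 F/cm
Step 2: W in cm = 4.55 * 1e-4 = 4.55e-04 cm
Step 3: C = 1.035918e-12 * 8.036e-05 / 4.55e-04 = 1.829591e-13 F
Step 4: C = 182.96 fF

182.96


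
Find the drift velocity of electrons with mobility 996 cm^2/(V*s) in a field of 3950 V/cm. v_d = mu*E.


Step 1: v_d = mu * E
Step 2: v_d = 996 * 3950 = 3934200
Step 3: v_d = 3.93e+06 cm/s

3.93e+06


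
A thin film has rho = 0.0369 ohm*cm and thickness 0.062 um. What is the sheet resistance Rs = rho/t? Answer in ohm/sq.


Step 1: Convert thickness to cm: t = 0.062 um = 6.2000e-06 cm
Step 2: Rs = rho / t = 0.0369 / 6.2000e-06
Step 3: Rs = 5951.6 ohm/sq

5951.6


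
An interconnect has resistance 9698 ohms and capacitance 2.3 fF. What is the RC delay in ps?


Step 1: tau = R * C
Step 2: tau = 9698 * 2.3 fF = 9698 * 2.3e-15 F
Step 3: tau = 2.23054e-11 s = 22.3054 ps

22.3054


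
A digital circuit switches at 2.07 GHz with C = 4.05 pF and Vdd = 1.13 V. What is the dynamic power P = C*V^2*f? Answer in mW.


Step 1: V^2 = 1.13^2 = 1.2769 V^2
Step 2: P = C*V^2*f = 4.05e-12 F * 1.2769 * 2.07e9 Hz
Step 3: P = 1.070489115e-02 W
Step 4: P = 10.705 mW

10.705


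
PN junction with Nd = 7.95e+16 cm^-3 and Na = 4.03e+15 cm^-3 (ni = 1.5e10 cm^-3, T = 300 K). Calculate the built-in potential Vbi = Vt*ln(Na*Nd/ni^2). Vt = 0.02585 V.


Step 1: Compute Na*Nd/ni^2 = 4.03e+15 * 7.95e+16 / (1.5e10)^2 = 1.4239e+12
Step 2: ln(1.4239e+12) = 27.9844
Step 3: Vbi = 0.02585 * 27.9844 = 0.723 V

0.723


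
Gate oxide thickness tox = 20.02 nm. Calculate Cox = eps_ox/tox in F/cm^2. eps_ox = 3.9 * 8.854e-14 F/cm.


Step 1: eps_ox = 3.9 * 8.854e-14 = 3.45306e-13 F/cm
Step 2: tox in cm = 20.02 nm * 1e-7 = 2.0020e-06 cm
Step 3: Cox = 3.45306e-13 / 2.0020e-06 = 1.72e-07 F/cm^2

1.72e-07


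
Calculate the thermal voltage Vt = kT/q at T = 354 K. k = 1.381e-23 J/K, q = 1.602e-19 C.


Step 1: kT = 1.381e-23 * 354 = 4.88874e-21 J
Step 2: Vt = kT/q = 4.88874e-21 / 1.602e-19
Step 3: Vt = 0.03052 V

0.03052


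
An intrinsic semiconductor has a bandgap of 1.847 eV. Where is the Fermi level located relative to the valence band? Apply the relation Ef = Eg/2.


Step 1: For an intrinsic semiconductor, the Fermi level sits at midgap.
Step 2: Ef = Eg / 2 = 1.847 / 2 = 0.9235 eV

0.9235


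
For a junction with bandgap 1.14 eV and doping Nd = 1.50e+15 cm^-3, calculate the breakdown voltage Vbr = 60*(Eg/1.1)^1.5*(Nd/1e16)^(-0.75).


Step 1: Eg/1.1 = 1.14/1.1 = 1.036364
Step 2: (Eg/1.1)^1.5 = 1.036364^1.5 = 1.055039
Step 3: (Nd/1e16)^(-0.75) = (0.15)^(-0.75) = 4.148887
Step 4: Vbr = 60 * 1.055039 * 4.148887 = 262.6 V

262.6


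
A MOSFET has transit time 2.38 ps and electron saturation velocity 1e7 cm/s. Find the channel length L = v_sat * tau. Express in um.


Step 1: tau in seconds = 2.38 ps * 1e-12 = 2.3800e-12 s
Step 2: L = v_sat * tau = 1e7 * 2.3800e-12 = 2.3800e-05 cm
Step 3: L in um = 2.3800e-05 * 1e4 = 0.238 um

0.238


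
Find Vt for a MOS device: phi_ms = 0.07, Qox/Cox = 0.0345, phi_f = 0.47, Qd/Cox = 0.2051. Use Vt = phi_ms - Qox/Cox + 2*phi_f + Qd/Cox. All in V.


Step 1: Vt = phi_ms - Qox/Cox + 2*phi_f + Qd/Cox
Step 2: Vt = 0.07 - 0.0345 + 2*0.47 + 0.2051
Step 3: Vt = 0.07 - 0.0345 + 0.94 + 0.2051
Step 4: Vt = 1.1806 V

1.1806


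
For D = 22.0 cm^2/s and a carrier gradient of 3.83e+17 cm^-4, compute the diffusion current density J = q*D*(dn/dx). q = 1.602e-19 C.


Step 1: J = q * D * (dn/dx)
Step 2: J = 1.602e-19 * 22.0 * 3.83e+17
Step 3: J = 1.35e+00 A/cm^2

1.35e+00


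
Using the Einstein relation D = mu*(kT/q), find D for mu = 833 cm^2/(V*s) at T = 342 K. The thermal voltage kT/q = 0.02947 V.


Step 1: D = mu * (kT/q)
Step 2: D = 833 * 0.02947
Step 3: D = 24.55 cm^2/s

24.55


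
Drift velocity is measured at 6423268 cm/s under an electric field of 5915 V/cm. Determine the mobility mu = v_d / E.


Step 1: mu = v_d / E
Step 2: mu = 6423268 / 5915
Step 3: mu = 1085.93 cm^2/(V*s)

1085.93


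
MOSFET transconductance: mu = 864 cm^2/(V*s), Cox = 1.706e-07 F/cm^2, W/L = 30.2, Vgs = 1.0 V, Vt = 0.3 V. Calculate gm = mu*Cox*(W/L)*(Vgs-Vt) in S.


Step 1: Vov = Vgs - Vt = 1.0 - 0.3 = 0.7 V
Step 2: gm = mu * Cox * (W/L) * Vov
Step 3: gm = 864 * 1.706e-07 * 30.2 * 0.7 = 3.12e-03 S

3.12e-03


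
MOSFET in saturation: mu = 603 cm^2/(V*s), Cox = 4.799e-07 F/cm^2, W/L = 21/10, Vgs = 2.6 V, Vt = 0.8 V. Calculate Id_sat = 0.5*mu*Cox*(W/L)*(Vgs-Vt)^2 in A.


Step 1: Overdrive voltage Vov = Vgs - Vt = 2.6 - 0.8 = 1.8 V
Step 2: W/L = 21/10 = 2.1
Step 3: Id = 0.5 * 603 * 4.799e-07 * 2.1 * 1.8^2
Step 4: Id = 9.84e-04 A

9.84e-04


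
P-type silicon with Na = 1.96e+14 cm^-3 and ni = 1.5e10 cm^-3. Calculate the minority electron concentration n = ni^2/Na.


Step 1: Majority hole concentration p ≈ Na = 1.96e+14 cm^-3
Step 2: n = ni^2 / Na = (1.5e10)^2 / 1.96e+14
Step 3: n = 1.15e+06 cm^-3

1.15e+06


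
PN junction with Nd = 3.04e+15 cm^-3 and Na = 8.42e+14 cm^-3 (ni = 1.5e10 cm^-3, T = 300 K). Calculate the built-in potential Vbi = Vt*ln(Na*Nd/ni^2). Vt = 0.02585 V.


Step 1: Compute Na*Nd/ni^2 = 8.42e+14 * 3.04e+15 / (1.5e10)^2 = 1.1376e+10
Step 2: ln(1.1376e+10) = 23.1548
Step 3: Vbi = 0.02585 * 23.1548 = 0.599 V

0.599


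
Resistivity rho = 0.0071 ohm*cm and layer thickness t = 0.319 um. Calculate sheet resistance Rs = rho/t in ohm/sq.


Step 1: Convert thickness to cm: t = 0.319 um = 3.1900e-05 cm
Step 2: Rs = rho / t = 0.0071 / 3.1900e-05
Step 3: Rs = 222.6 ohm/sq

222.6


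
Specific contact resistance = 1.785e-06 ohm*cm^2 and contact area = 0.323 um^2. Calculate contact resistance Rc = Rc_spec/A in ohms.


Step 1: Convert area to cm^2: 0.323 um^2 = 3.2300e-09 cm^2
Step 2: Rc = Rc_spec / A = 1.785e-06 / 3.2300e-09
Step 3: Rc = 5.53e+02 ohms

5.53e+02


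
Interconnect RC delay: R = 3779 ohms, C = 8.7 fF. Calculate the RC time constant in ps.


Step 1: tau = R * C
Step 2: tau = 3779 * 8.7 fF = 3779 * 8.7e-15 F
Step 3: tau = 3.28773e-11 s = 32.8773 ps

32.8773


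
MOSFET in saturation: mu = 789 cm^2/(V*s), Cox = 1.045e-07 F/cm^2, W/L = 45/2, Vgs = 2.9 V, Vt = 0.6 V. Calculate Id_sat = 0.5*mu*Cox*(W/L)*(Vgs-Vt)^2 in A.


Step 1: Overdrive voltage Vov = Vgs - Vt = 2.9 - 0.6 = 2.3 V
Step 2: W/L = 45/2 = 22.5
Step 3: Id = 0.5 * 789 * 1.045e-07 * 22.5 * 2.3^2
Step 4: Id = 4.91e-03 A

4.91e-03


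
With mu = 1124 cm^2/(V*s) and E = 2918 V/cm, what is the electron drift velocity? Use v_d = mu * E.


Step 1: v_d = mu * E
Step 2: v_d = 1124 * 2918 = 3279832
Step 3: v_d = 3.28e+06 cm/s

3.28e+06


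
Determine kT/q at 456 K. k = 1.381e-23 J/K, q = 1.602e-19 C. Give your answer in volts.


Step 1: kT = 1.381e-23 * 456 = 6.29736e-21 J
Step 2: Vt = kT/q = 6.29736e-21 / 1.602e-19
Step 3: Vt = 0.03931 V

0.03931


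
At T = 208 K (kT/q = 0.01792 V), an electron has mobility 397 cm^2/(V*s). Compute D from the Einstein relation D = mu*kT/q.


Step 1: D = mu * (kT/q)
Step 2: D = 397 * 0.01792
Step 3: D = 7.11 cm^2/s

7.11


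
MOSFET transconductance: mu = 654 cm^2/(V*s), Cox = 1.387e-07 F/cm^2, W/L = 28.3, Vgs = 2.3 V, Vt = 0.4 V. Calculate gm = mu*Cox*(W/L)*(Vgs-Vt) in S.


Step 1: Vov = Vgs - Vt = 2.3 - 0.4 = 1.9 V
Step 2: gm = mu * Cox * (W/L) * Vov
Step 3: gm = 654 * 1.387e-07 * 28.3 * 1.9 = 4.88e-03 S

4.88e-03


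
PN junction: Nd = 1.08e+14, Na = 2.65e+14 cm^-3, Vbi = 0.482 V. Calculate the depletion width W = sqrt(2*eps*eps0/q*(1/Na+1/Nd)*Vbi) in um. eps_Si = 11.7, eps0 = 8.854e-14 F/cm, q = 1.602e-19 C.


Step 1: 1/Na + 1/Nd = 1/2.65e+14 + 1/1.08e+14 = 1.30328e-14
Step 2: 2*eps*eps0/q = 2*11.7*8.854e-14/1.602e-19 = 1.293281e+07
Step 3: W^2 = 1.293281e+07 * 1.30328e-14 * 0.482 = 8.12415e-08
Step 4: W = sqrt(8.12415e-08) = 2.850e-04 cm = 2.85 um

2.85


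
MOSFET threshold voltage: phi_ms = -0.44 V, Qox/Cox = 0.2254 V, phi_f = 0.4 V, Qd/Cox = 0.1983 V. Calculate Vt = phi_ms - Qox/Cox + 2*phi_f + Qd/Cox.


Step 1: Vt = phi_ms - Qox/Cox + 2*phi_f + Qd/Cox
Step 2: Vt = -0.44 - 0.2254 + 2*0.4 + 0.1983
Step 3: Vt = -0.44 - 0.2254 + 0.8 + 0.1983
Step 4: Vt = 0.3329 V

0.3329


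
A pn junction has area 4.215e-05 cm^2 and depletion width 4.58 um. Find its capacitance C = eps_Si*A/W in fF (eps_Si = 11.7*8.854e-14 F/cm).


Step 1: eps_Si = 11.7 * 8.854e-14 = 1.035918e-12 F/cm
Step 2: W in cm = 4.58 * 1e-4 = 4.58e-04 cm
Step 3: C = 1.035918e-12 * 4.215e-05 / 4.58e-04 = 9.533612e-14 F
Step 4: C = 95.34 fF

95.34
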